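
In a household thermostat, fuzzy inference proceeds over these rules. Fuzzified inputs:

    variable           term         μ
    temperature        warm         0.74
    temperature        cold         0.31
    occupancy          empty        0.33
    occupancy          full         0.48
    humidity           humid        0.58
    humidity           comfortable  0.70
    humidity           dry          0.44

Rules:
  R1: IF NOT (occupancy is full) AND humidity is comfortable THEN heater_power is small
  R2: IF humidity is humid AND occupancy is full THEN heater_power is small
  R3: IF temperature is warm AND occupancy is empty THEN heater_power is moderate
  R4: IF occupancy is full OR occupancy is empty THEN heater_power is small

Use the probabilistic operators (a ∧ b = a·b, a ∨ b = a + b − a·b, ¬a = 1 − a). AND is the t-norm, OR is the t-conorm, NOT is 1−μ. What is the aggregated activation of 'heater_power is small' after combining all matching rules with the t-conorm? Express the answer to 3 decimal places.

0.840

R1: ¬full=1−0.48=0.52, comfortable=0.70; AND[a·b] → w = 0.3640
R2: humid=0.58, full=0.48; AND[a·b] → w = 0.2784
R3: warm=0.74, empty=0.33; AND[a·b] → w = 0.2442
R4: full=0.48, empty=0.33; OR[a + b − a·b] → w = 0.6516
Rules with consequent 'small': {R1, R2, R4} → strengths 0.3640, 0.2784, 0.6516
Aggregate via t-conorm [a + b − a·b]: 0.8401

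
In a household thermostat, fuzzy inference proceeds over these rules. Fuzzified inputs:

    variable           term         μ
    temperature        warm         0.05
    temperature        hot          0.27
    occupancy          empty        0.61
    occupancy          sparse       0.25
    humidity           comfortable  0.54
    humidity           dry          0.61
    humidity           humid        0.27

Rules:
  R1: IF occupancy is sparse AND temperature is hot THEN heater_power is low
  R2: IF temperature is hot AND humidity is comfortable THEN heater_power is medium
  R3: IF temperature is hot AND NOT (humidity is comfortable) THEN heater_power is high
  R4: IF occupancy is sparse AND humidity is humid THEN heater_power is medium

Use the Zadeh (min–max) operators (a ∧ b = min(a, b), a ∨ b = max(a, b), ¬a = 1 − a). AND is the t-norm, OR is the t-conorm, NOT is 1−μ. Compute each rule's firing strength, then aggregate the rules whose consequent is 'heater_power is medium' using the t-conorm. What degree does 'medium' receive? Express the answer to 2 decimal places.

R1: sparse=0.25, hot=0.27; AND[min(a, b)] → w = 0.25
R2: hot=0.27, comfortable=0.54; AND[min(a, b)] → w = 0.27
R3: hot=0.27, ¬comfortable=1−0.54=0.46; AND[min(a, b)] → w = 0.27
R4: sparse=0.25, humid=0.27; AND[min(a, b)] → w = 0.25
Rules with consequent 'medium': {R2, R4} → strengths 0.27, 0.25
Aggregate via t-conorm [max(a, b)]: 0.27

0.27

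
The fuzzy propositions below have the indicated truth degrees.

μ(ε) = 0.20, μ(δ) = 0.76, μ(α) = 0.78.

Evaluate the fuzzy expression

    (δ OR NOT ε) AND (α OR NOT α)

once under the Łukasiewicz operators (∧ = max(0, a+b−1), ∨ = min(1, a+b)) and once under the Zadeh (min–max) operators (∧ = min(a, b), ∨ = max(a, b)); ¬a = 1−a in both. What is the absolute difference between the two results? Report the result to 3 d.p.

0.220

Under Łukasiewicz:
  NOT ε = 1 − 0.20 = 0.80
  δ OR NOT ε = min(1, a+b) on (0.76, 0.80) = 1.00
  NOT α = 1 − 0.78 = 0.22
  α OR NOT α = min(1, a+b) on (0.78, 0.22) = 1.00
  (δ OR NOT ε) AND (α OR NOT α) = max(0, a+b−1) on (1.00, 1.00) = 1.00
  → value = 1.0000
Under Zadeh (min–max):
  NOT ε = 1 − 0.20 = 0.80
  δ OR NOT ε = max(a, b) on (0.76, 0.80) = 0.80
  NOT α = 1 − 0.78 = 0.22
  α OR NOT α = max(a, b) on (0.78, 0.22) = 0.78
  (δ OR NOT ε) AND (α OR NOT α) = min(a, b) on (0.80, 0.78) = 0.78
  → value = 0.7800
|1.0000 − 0.7800| = 0.220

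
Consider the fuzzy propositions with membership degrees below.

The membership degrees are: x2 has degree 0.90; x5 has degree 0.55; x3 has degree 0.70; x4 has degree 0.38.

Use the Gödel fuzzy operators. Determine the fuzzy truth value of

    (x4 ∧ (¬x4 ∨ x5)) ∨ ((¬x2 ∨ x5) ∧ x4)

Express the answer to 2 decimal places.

0.38

¬x4 = 1 − 0.38 = 0.62
¬x4 ∨ x5 = max(a, b) on (0.62, 0.55) = 0.62
x4 ∧ (¬x4 ∨ x5) = min(a, b) on (0.38, 0.62) = 0.38
¬x2 = 1 − 0.90 = 0.10
¬x2 ∨ x5 = max(a, b) on (0.10, 0.55) = 0.55
(¬x2 ∨ x5) ∧ x4 = min(a, b) on (0.55, 0.38) = 0.38
(x4 ∧ (¬x4 ∨ x5)) ∨ ((¬x2 ∨ x5) ∧ x4) = max(a, b) on (0.38, 0.38) = 0.38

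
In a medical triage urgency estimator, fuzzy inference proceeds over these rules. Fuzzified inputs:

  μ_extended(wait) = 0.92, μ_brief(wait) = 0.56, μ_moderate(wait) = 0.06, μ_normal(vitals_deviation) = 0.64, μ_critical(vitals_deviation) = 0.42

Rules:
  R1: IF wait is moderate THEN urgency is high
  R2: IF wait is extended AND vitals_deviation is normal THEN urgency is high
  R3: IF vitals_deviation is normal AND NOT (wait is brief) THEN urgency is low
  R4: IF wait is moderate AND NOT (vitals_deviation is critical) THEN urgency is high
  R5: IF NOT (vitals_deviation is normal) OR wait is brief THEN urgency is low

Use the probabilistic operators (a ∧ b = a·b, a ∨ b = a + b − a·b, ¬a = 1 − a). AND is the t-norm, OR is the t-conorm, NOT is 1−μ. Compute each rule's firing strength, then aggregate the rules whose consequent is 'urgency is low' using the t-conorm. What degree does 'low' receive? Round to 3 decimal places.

0.798

R1: moderate=0.06 → w = 0.0600
R2: extended=0.92, normal=0.64; AND[a·b] → w = 0.5888
R3: normal=0.64, ¬brief=1−0.56=0.44; AND[a·b] → w = 0.2816
R4: moderate=0.06, ¬critical=1−0.42=0.58; AND[a·b] → w = 0.0348
R5: ¬normal=1−0.64=0.36, brief=0.56; OR[a + b − a·b] → w = 0.7184
Rules with consequent 'low': {R3, R5} → strengths 0.2816, 0.7184
Aggregate via t-conorm [a + b − a·b]: 0.7977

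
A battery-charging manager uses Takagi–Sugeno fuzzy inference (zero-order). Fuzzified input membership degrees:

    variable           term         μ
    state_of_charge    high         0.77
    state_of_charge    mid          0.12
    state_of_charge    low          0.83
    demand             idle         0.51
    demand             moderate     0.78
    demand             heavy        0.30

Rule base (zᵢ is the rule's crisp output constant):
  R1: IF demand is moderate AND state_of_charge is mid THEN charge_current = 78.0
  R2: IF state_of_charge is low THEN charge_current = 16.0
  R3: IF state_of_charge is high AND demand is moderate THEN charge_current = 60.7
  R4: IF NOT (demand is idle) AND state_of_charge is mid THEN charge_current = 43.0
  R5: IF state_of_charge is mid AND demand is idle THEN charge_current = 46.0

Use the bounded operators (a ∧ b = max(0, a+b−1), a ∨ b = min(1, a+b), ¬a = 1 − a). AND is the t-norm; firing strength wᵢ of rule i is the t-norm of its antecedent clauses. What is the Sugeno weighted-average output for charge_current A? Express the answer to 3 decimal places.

R1 (z=78.0): moderate=0.78, mid=0.12; AND[max(0, a+b−1)] → w = 0.00
R2 (z=16.0): low=0.83 → w = 0.83
R3 (z=60.7): high=0.77, moderate=0.78; AND[max(0, a+b−1)] → w = 0.55
R4 (z=43.0): ¬idle=1−0.51=0.49, mid=0.12; AND[max(0, a+b−1)] → w = 0.00
R5 (z=46.0): mid=0.12, idle=0.51; AND[max(0, a+b−1)] → w = 0.00
Weighted average = (0.00·78.0 + 0.83·16.0 + 0.55·60.7 + 0.00·43.0 + 0.00·46.0) / (0.00 + 0.83 + 0.55 + 0.00 + 0.00)
  = 46.6650 / 1.3800 = 33.815

33.815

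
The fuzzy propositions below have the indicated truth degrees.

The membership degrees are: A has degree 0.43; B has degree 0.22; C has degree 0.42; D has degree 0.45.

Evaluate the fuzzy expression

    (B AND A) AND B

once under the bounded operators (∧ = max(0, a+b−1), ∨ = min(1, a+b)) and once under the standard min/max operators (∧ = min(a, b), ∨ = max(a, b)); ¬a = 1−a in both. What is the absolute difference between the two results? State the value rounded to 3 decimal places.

0.220

Under bounded:
  B AND A = max(0, a+b−1) on (0.22, 0.43) = 0.00
  (B AND A) AND B = max(0, a+b−1) on (0.00, 0.22) = 0.00
  → value = 0.0000
Under standard min/max:
  B AND A = min(a, b) on (0.22, 0.43) = 0.22
  (B AND A) AND B = min(a, b) on (0.22, 0.22) = 0.22
  → value = 0.2200
|0.0000 − 0.2200| = 0.220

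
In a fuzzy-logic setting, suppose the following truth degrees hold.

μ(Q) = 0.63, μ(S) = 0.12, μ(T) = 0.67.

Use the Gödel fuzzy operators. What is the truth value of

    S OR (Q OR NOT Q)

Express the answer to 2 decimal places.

0.63

NOT Q = 1 − 0.63 = 0.37
Q OR NOT Q = max(a, b) on (0.63, 0.37) = 0.63
S OR (Q OR NOT Q) = max(a, b) on (0.12, 0.63) = 0.63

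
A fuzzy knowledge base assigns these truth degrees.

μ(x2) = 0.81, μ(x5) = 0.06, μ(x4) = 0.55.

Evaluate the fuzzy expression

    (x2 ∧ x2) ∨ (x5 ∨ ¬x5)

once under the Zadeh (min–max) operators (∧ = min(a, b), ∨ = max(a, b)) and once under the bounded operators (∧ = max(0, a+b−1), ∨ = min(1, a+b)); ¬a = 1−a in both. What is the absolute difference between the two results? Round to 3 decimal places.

Under Zadeh (min–max):
  x2 ∧ x2 = min(a, b) on (0.81, 0.81) = 0.81
  ¬x5 = 1 − 0.06 = 0.94
  x5 ∨ ¬x5 = max(a, b) on (0.06, 0.94) = 0.94
  (x2 ∧ x2) ∨ (x5 ∨ ¬x5) = max(a, b) on (0.81, 0.94) = 0.94
  → value = 0.9400
Under bounded:
  x2 ∧ x2 = max(0, a+b−1) on (0.81, 0.81) = 0.62
  ¬x5 = 1 − 0.06 = 0.94
  x5 ∨ ¬x5 = min(1, a+b) on (0.06, 0.94) = 1.00
  (x2 ∧ x2) ∨ (x5 ∨ ¬x5) = min(1, a+b) on (0.62, 1.00) = 1.00
  → value = 1.0000
|0.9400 − 1.0000| = 0.060

0.060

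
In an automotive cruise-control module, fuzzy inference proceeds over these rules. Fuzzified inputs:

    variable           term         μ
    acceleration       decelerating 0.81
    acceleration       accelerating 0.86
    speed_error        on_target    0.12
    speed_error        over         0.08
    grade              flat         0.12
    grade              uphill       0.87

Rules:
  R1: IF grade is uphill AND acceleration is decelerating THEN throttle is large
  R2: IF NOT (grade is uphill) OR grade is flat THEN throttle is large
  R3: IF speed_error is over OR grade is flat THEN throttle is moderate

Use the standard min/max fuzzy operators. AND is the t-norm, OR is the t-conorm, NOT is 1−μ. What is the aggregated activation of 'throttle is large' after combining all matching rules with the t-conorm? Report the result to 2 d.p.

R1: uphill=0.87, decelerating=0.81; AND[min(a, b)] → w = 0.81
R2: ¬uphill=1−0.87=0.13, flat=0.12; OR[max(a, b)] → w = 0.13
R3: over=0.08, flat=0.12; OR[max(a, b)] → w = 0.12
Rules with consequent 'large': {R1, R2} → strengths 0.81, 0.13
Aggregate via t-conorm [max(a, b)]: 0.81

0.81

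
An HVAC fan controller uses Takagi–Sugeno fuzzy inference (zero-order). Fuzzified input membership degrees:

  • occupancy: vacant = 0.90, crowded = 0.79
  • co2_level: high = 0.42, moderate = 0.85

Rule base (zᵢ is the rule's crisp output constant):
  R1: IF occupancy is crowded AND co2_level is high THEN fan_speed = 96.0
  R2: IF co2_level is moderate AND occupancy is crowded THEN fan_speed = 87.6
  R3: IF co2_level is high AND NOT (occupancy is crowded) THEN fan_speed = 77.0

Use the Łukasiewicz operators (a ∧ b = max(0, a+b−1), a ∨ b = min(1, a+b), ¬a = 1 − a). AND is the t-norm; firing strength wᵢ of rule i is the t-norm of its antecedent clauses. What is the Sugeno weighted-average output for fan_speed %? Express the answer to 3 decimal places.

R1 (z=96.0): crowded=0.79, high=0.42; AND[max(0, a+b−1)] → w = 0.21
R2 (z=87.6): moderate=0.85, crowded=0.79; AND[max(0, a+b−1)] → w = 0.64
R3 (z=77.0): high=0.42, ¬crowded=1−0.79=0.21; AND[max(0, a+b−1)] → w = 0.00
Weighted average = (0.21·96.0 + 0.64·87.6 + 0.00·77.0) / (0.21 + 0.64 + 0.00)
  = 76.2240 / 0.8500 = 89.675

89.675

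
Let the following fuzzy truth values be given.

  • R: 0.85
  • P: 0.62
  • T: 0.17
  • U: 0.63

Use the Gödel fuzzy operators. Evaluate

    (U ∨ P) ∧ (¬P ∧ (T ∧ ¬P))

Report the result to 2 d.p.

U ∨ P = max(a, b) on (0.63, 0.62) = 0.63
¬P = 1 − 0.62 = 0.38
¬P = 1 − 0.62 = 0.38
T ∧ ¬P = min(a, b) on (0.17, 0.38) = 0.17
¬P ∧ (T ∧ ¬P) = min(a, b) on (0.38, 0.17) = 0.17
(U ∨ P) ∧ (¬P ∧ (T ∧ ¬P)) = min(a, b) on (0.63, 0.17) = 0.17

0.17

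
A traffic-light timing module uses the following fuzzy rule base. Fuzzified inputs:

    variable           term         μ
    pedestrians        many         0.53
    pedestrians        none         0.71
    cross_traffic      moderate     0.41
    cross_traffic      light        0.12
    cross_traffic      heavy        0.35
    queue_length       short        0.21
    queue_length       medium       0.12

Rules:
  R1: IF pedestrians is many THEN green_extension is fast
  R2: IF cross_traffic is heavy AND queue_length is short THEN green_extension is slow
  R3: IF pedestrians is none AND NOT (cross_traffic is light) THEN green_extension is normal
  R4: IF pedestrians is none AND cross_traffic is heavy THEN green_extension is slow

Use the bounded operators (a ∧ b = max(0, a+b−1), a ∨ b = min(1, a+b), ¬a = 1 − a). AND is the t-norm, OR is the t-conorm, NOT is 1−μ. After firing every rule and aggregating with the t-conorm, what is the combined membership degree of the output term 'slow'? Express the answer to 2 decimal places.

R1: many=0.53 → w = 0.53
R2: heavy=0.35, short=0.21; AND[max(0, a+b−1)] → w = 0.00
R3: none=0.71, ¬light=1−0.12=0.88; AND[max(0, a+b−1)] → w = 0.59
R4: none=0.71, heavy=0.35; AND[max(0, a+b−1)] → w = 0.06
Rules with consequent 'slow': {R2, R4} → strengths 0.00, 0.06
Aggregate via t-conorm [min(1, a+b)]: 0.06

0.06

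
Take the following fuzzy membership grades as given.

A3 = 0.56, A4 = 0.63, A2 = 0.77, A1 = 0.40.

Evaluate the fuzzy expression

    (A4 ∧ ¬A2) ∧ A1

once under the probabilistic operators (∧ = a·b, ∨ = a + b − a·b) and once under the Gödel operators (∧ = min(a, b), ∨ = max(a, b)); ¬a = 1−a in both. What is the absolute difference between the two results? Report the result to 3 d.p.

0.172

Under probabilistic:
  ¬A2 = 1 − 0.7700 = 0.2300
  A4 ∧ ¬A2 = a·b on (0.6300, 0.2300) = 0.1449
  (A4 ∧ ¬A2) ∧ A1 = a·b on (0.1449, 0.4000) = 0.0580
  → value = 0.0580
Under Gödel:
  ¬A2 = 1 − 0.77 = 0.23
  A4 ∧ ¬A2 = min(a, b) on (0.63, 0.23) = 0.23
  (A4 ∧ ¬A2) ∧ A1 = min(a, b) on (0.23, 0.40) = 0.23
  → value = 0.2300
|0.0580 − 0.2300| = 0.172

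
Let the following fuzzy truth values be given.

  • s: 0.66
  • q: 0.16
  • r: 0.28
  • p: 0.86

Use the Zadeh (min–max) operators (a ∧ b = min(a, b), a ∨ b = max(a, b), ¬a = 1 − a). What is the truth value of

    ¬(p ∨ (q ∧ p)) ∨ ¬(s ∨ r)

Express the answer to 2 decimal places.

q ∧ p = min(a, b) on (0.16, 0.86) = 0.16
p ∨ (q ∧ p) = max(a, b) on (0.86, 0.16) = 0.86
¬(p ∨ (q ∧ p)) = 1 − 0.86 = 0.14
s ∨ r = max(a, b) on (0.66, 0.28) = 0.66
¬(s ∨ r) = 1 − 0.66 = 0.34
¬(p ∨ (q ∧ p)) ∨ ¬(s ∨ r) = max(a, b) on (0.14, 0.34) = 0.34

0.34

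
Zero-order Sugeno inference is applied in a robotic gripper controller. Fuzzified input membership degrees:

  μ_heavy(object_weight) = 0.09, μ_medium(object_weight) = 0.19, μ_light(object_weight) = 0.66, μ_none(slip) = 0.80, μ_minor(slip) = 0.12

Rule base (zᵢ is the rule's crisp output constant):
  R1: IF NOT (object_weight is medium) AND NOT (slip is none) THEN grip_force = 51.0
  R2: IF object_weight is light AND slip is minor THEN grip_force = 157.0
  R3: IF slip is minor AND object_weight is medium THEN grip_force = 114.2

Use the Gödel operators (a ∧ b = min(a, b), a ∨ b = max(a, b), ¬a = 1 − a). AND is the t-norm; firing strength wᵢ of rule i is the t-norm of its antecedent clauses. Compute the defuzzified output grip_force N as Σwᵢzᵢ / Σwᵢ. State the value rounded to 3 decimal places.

R1 (z=51.0): ¬medium=1−0.19=0.81, ¬none=1−0.80=0.20; AND[min(a, b)] → w = 0.20
R2 (z=157.0): light=0.66, minor=0.12; AND[min(a, b)] → w = 0.12
R3 (z=114.2): minor=0.12, medium=0.19; AND[min(a, b)] → w = 0.12
Weighted average = (0.20·51.0 + 0.12·157.0 + 0.12·114.2) / (0.20 + 0.12 + 0.12)
  = 42.7440 / 0.4400 = 97.145

97.145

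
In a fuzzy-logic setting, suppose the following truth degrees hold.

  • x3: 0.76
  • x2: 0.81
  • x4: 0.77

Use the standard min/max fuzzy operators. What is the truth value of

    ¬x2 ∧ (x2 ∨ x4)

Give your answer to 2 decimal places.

0.19

¬x2 = 1 − 0.81 = 0.19
x2 ∨ x4 = max(a, b) on (0.81, 0.77) = 0.81
¬x2 ∧ (x2 ∨ x4) = min(a, b) on (0.19, 0.81) = 0.19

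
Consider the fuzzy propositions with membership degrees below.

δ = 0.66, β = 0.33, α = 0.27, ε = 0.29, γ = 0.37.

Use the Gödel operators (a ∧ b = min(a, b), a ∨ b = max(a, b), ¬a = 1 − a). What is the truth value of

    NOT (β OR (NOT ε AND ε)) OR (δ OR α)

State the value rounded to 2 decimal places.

0.67

NOT ε = 1 − 0.29 = 0.71
NOT ε AND ε = min(a, b) on (0.71, 0.29) = 0.29
β OR (NOT ε AND ε) = max(a, b) on (0.33, 0.29) = 0.33
NOT (β OR (NOT ε AND ε)) = 1 − 0.33 = 0.67
δ OR α = max(a, b) on (0.66, 0.27) = 0.66
NOT (β OR (NOT ε AND ε)) OR (δ OR α) = max(a, b) on (0.67, 0.66) = 0.67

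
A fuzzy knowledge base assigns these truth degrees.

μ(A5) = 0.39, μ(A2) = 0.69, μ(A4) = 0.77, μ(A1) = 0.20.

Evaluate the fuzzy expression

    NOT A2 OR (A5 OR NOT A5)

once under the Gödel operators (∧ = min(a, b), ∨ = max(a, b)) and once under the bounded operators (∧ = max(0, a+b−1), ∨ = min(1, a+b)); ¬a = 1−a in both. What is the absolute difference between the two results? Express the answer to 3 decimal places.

0.390

Under Gödel:
  NOT A2 = 1 − 0.69 = 0.31
  NOT A5 = 1 − 0.39 = 0.61
  A5 OR NOT A5 = max(a, b) on (0.39, 0.61) = 0.61
  NOT A2 OR (A5 OR NOT A5) = max(a, b) on (0.31, 0.61) = 0.61
  → value = 0.6100
Under bounded:
  NOT A2 = 1 − 0.69 = 0.31
  NOT A5 = 1 − 0.39 = 0.61
  A5 OR NOT A5 = min(1, a+b) on (0.39, 0.61) = 1.00
  NOT A2 OR (A5 OR NOT A5) = min(1, a+b) on (0.31, 1.00) = 1.00
  → value = 1.0000
|0.6100 − 1.0000| = 0.390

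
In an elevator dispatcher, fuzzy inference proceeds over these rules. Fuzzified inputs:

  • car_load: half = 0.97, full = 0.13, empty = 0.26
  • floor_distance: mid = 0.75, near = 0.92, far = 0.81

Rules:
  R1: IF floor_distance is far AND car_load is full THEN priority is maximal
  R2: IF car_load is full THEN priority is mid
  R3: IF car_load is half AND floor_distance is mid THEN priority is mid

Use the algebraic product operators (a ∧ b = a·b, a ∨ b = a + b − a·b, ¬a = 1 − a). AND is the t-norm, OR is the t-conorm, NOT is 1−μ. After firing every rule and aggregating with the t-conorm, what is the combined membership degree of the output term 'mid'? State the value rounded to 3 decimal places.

R1: far=0.81, full=0.13; AND[a·b] → w = 0.1053
R2: full=0.13 → w = 0.1300
R3: half=0.97, mid=0.75; AND[a·b] → w = 0.7275
Rules with consequent 'mid': {R2, R3} → strengths 0.1300, 0.7275
Aggregate via t-conorm [a + b − a·b]: 0.7629

0.763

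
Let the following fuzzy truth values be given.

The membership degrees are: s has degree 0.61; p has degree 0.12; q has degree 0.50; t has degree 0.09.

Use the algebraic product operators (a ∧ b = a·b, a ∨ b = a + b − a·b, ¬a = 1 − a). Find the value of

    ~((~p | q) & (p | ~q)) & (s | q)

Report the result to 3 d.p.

~p = 1 − 0.1200 = 0.8800
~p | q = a + b − a·b on (0.8800, 0.5000) = 0.9400
~q = 1 − 0.5000 = 0.5000
p | ~q = a + b − a·b on (0.1200, 0.5000) = 0.5600
(~p | q) & (p | ~q) = a·b on (0.9400, 0.5600) = 0.5264
~((~p | q) & (p | ~q)) = 1 − 0.5264 = 0.4736
s | q = a + b − a·b on (0.6100, 0.5000) = 0.8050
~((~p | q) & (p | ~q)) & (s | q) = a·b on (0.4736, 0.8050) = 0.3812

0.381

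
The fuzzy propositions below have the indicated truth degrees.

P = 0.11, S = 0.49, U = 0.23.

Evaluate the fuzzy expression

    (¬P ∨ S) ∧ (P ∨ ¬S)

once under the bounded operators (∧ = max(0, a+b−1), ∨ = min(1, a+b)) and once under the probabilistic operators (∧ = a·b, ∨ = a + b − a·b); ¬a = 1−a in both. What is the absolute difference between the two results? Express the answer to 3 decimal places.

0.088

Under bounded:
  ¬P = 1 − 0.11 = 0.89
  ¬P ∨ S = min(1, a+b) on (0.89, 0.49) = 1.00
  ¬S = 1 − 0.49 = 0.51
  P ∨ ¬S = min(1, a+b) on (0.11, 0.51) = 0.62
  (¬P ∨ S) ∧ (P ∨ ¬S) = max(0, a+b−1) on (1.00, 0.62) = 0.62
  → value = 0.6200
Under probabilistic:
  ¬P = 1 − 0.1100 = 0.8900
  ¬P ∨ S = a + b − a·b on (0.8900, 0.4900) = 0.9439
  ¬S = 1 − 0.4900 = 0.5100
  P ∨ ¬S = a + b − a·b on (0.1100, 0.5100) = 0.5639
  (¬P ∨ S) ∧ (P ∨ ¬S) = a·b on (0.9439, 0.5639) = 0.5323
  → value = 0.5323
|0.6200 − 0.5323| = 0.088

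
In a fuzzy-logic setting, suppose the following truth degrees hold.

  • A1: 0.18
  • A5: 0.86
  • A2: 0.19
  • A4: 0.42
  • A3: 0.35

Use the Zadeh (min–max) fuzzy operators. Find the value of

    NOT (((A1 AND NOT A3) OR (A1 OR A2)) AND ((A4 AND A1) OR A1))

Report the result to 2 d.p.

0.82

NOT A3 = 1 − 0.35 = 0.65
A1 AND NOT A3 = min(a, b) on (0.18, 0.65) = 0.18
A1 OR A2 = max(a, b) on (0.18, 0.19) = 0.19
(A1 AND NOT A3) OR (A1 OR A2) = max(a, b) on (0.18, 0.19) = 0.19
A4 AND A1 = min(a, b) on (0.42, 0.18) = 0.18
(A4 AND A1) OR A1 = max(a, b) on (0.18, 0.18) = 0.18
((A1 AND NOT A3) OR (A1 OR A2)) AND ((A4 AND A1) OR A1) = min(a, b) on (0.19, 0.18) = 0.18
NOT (((A1 AND NOT A3) OR (A1 OR A2)) AND ((A4 AND A1) OR A1)) = 1 − 0.18 = 0.82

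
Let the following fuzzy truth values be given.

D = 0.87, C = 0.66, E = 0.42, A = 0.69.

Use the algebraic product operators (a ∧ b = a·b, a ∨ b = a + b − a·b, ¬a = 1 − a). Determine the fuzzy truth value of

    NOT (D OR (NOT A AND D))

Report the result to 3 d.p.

NOT A = 1 − 0.6900 = 0.3100
NOT A AND D = a·b on (0.3100, 0.8700) = 0.2697
D OR (NOT A AND D) = a + b − a·b on (0.8700, 0.2697) = 0.9051
NOT (D OR (NOT A AND D)) = 1 − 0.9051 = 0.0949

0.095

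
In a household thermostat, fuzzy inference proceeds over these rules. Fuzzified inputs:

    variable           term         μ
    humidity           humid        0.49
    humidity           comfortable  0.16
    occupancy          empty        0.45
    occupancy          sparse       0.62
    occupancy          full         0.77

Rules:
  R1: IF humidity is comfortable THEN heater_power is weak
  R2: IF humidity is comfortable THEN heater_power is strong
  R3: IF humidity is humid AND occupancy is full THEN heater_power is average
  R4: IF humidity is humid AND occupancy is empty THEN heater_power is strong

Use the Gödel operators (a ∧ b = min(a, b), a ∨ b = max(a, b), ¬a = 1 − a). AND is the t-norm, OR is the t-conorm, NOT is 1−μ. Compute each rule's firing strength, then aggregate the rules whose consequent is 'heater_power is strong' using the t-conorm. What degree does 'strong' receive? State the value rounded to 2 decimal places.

R1: comfortable=0.16 → w = 0.16
R2: comfortable=0.16 → w = 0.16
R3: humid=0.49, full=0.77; AND[min(a, b)] → w = 0.49
R4: humid=0.49, empty=0.45; AND[min(a, b)] → w = 0.45
Rules with consequent 'strong': {R2, R4} → strengths 0.16, 0.45
Aggregate via t-conorm [max(a, b)]: 0.45

0.45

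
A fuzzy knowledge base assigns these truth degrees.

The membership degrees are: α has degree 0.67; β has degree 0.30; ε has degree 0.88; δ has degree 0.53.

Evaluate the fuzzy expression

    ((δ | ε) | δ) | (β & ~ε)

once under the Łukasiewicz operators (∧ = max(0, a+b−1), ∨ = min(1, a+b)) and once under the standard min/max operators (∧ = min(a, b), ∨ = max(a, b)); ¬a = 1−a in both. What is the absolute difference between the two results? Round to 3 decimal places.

Under Łukasiewicz:
  δ | ε = min(1, a+b) on (0.53, 0.88) = 1.00
  (δ | ε) | δ = min(1, a+b) on (1.00, 0.53) = 1.00
  ~ε = 1 − 0.88 = 0.12
  β & ~ε = max(0, a+b−1) on (0.30, 0.12) = 0.00
  ((δ | ε) | δ) | (β & ~ε) = min(1, a+b) on (1.00, 0.00) = 1.00
  → value = 1.0000
Under standard min/max:
  δ | ε = max(a, b) on (0.53, 0.88) = 0.88
  (δ | ε) | δ = max(a, b) on (0.88, 0.53) = 0.88
  ~ε = 1 − 0.88 = 0.12
  β & ~ε = min(a, b) on (0.30, 0.12) = 0.12
  ((δ | ε) | δ) | (β & ~ε) = max(a, b) on (0.88, 0.12) = 0.88
  → value = 0.8800
|1.0000 − 0.8800| = 0.120

0.120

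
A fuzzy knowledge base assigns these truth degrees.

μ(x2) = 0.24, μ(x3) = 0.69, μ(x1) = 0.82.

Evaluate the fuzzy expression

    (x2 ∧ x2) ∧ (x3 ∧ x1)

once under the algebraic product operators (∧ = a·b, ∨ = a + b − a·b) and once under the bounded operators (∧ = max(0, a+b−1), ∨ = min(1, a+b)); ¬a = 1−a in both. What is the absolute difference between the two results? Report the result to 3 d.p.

Under algebraic product:
  x2 ∧ x2 = a·b on (0.2400, 0.2400) = 0.0576
  x3 ∧ x1 = a·b on (0.6900, 0.8200) = 0.5658
  (x2 ∧ x2) ∧ (x3 ∧ x1) = a·b on (0.0576, 0.5658) = 0.0326
  → value = 0.0326
Under bounded:
  x2 ∧ x2 = max(0, a+b−1) on (0.24, 0.24) = 0.00
  x3 ∧ x1 = max(0, a+b−1) on (0.69, 0.82) = 0.51
  (x2 ∧ x2) ∧ (x3 ∧ x1) = max(0, a+b−1) on (0.00, 0.51) = 0.00
  → value = 0.0000
|0.0326 − 0.0000| = 0.033

0.033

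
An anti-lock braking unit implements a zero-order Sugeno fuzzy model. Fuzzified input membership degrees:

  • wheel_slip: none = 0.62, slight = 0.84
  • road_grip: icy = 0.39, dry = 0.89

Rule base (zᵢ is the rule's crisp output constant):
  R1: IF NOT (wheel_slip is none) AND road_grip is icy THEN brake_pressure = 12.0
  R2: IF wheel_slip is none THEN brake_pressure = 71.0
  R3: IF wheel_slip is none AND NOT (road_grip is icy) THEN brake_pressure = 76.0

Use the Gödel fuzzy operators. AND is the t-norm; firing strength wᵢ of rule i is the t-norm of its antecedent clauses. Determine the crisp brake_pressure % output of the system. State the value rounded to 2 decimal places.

58.97

R1 (z=12.0): ¬none=1−0.62=0.38, icy=0.39; AND[min(a, b)] → w = 0.38
R2 (z=71.0): none=0.62 → w = 0.62
R3 (z=76.0): none=0.62, ¬icy=1−0.39=0.61; AND[min(a, b)] → w = 0.61
Weighted average = (0.38·12.0 + 0.62·71.0 + 0.61·76.0) / (0.38 + 0.62 + 0.61)
  = 94.9400 / 1.6100 = 58.97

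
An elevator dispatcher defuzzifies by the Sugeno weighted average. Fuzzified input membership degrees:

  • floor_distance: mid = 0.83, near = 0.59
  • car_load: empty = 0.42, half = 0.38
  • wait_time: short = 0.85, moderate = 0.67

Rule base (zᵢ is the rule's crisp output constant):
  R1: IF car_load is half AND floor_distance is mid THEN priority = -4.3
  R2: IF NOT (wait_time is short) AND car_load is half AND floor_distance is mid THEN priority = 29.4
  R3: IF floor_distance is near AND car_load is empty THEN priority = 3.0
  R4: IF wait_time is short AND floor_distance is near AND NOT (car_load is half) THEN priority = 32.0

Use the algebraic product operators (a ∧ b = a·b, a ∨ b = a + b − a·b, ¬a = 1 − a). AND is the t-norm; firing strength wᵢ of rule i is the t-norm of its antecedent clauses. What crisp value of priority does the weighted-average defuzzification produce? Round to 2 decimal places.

11.64

R1 (z=-4.3): half=0.38, mid=0.83; AND[a·b] → w = 0.3154
R2 (z=29.4): ¬short=1−0.85=0.15, half=0.38, mid=0.83; AND[a·b] → w = 0.0473
R3 (z=3.0): near=0.59, empty=0.42; AND[a·b] → w = 0.2478
R4 (z=32.0): short=0.85, near=0.59, ¬half=1−0.38=0.62; AND[a·b] → w = 0.3109
Weighted average = (0.3154·-4.3 + 0.0473·29.4 + 0.2478·3.0 + 0.3109·32.0) / (0.3154 + 0.0473 + 0.2478 + 0.3109)
  = 10.7279 / 0.9214 = 11.64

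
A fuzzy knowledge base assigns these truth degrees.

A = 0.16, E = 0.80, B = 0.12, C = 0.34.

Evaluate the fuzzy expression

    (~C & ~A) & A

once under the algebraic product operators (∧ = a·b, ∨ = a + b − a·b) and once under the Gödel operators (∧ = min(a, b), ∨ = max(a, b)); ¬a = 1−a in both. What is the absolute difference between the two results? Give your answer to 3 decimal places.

0.071

Under algebraic product:
  ~C = 1 − 0.3400 = 0.6600
  ~A = 1 − 0.1600 = 0.8400
  ~C & ~A = a·b on (0.6600, 0.8400) = 0.5544
  (~C & ~A) & A = a·b on (0.5544, 0.1600) = 0.0887
  → value = 0.0887
Under Gödel:
  ~C = 1 − 0.34 = 0.66
  ~A = 1 − 0.16 = 0.84
  ~C & ~A = min(a, b) on (0.66, 0.84) = 0.66
  (~C & ~A) & A = min(a, b) on (0.66, 0.16) = 0.16
  → value = 0.1600
|0.0887 − 0.1600| = 0.071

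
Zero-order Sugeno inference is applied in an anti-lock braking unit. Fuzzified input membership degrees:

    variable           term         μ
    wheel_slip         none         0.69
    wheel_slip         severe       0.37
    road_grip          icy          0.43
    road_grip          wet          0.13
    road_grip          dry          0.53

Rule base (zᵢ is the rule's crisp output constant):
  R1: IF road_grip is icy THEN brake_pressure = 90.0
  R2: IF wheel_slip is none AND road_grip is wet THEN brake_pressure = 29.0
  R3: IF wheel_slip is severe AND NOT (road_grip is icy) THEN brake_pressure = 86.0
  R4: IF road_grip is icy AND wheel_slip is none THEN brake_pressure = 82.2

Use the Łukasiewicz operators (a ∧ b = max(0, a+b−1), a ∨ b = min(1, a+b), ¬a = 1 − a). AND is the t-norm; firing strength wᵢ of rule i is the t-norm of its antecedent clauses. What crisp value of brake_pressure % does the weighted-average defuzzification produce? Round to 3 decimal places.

R1 (z=90.0): icy=0.43 → w = 0.43
R2 (z=29.0): none=0.69, wet=0.13; AND[max(0, a+b−1)] → w = 0.00
R3 (z=86.0): severe=0.37, ¬icy=1−0.43=0.57; AND[max(0, a+b−1)] → w = 0.00
R4 (z=82.2): icy=0.43, none=0.69; AND[max(0, a+b−1)] → w = 0.12
Weighted average = (0.43·90.0 + 0.00·29.0 + 0.00·86.0 + 0.12·82.2) / (0.43 + 0.00 + 0.00 + 0.12)
  = 48.5640 / 0.5500 = 88.298

88.298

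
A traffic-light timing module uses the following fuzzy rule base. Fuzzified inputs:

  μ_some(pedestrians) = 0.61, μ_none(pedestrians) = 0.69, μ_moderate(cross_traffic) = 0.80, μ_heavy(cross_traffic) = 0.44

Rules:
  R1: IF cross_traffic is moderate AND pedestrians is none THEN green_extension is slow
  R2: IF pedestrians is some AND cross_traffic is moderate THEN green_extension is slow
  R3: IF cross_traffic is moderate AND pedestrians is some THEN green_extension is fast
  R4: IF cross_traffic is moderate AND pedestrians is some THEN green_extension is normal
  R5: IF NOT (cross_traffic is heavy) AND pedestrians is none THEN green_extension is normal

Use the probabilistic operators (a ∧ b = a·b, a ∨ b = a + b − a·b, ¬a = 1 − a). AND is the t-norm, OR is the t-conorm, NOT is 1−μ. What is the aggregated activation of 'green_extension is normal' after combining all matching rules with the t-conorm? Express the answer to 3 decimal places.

R1: moderate=0.80, none=0.69; AND[a·b] → w = 0.5520
R2: some=0.61, moderate=0.80; AND[a·b] → w = 0.4880
R3: moderate=0.80, some=0.61; AND[a·b] → w = 0.4880
R4: moderate=0.80, some=0.61; AND[a·b] → w = 0.4880
R5: ¬heavy=1−0.44=0.56, none=0.69; AND[a·b] → w = 0.3864
Rules with consequent 'normal': {R4, R5} → strengths 0.4880, 0.3864
Aggregate via t-conorm [a + b − a·b]: 0.6858

0.686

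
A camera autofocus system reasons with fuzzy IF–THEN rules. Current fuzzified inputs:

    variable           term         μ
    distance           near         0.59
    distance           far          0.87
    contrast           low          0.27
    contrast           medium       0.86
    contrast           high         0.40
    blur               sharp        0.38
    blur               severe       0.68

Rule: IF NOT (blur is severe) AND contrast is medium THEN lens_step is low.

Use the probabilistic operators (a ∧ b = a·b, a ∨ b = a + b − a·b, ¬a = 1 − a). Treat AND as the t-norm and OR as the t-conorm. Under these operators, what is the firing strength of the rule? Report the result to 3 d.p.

0.275

firing strength: ¬severe=1−0.68=0.32, medium=0.86; AND[a·b] → w = 0.2752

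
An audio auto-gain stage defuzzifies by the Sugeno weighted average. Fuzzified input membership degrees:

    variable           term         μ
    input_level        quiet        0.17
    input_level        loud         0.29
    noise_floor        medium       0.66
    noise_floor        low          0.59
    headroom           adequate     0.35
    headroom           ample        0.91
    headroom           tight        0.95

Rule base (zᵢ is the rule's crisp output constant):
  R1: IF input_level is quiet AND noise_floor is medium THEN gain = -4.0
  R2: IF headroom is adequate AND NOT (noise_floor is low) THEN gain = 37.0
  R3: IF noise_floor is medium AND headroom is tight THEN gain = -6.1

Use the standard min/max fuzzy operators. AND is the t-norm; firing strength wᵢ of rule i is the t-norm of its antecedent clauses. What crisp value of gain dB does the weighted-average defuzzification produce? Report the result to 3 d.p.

6.986

R1 (z=-4.0): quiet=0.17, medium=0.66; AND[min(a, b)] → w = 0.17
R2 (z=37.0): adequate=0.35, ¬low=1−0.59=0.41; AND[min(a, b)] → w = 0.35
R3 (z=-6.1): medium=0.66, tight=0.95; AND[min(a, b)] → w = 0.66
Weighted average = (0.17·-4.0 + 0.35·37.0 + 0.66·-6.1) / (0.17 + 0.35 + 0.66)
  = 8.2440 / 1.1800 = 6.986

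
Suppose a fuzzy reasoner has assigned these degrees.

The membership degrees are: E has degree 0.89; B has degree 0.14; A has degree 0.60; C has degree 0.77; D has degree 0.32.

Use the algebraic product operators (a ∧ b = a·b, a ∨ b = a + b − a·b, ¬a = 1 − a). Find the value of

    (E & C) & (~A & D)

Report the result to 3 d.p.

0.088

E & C = a·b on (0.8900, 0.7700) = 0.6853
~A = 1 − 0.6000 = 0.4000
~A & D = a·b on (0.4000, 0.3200) = 0.1280
(E & C) & (~A & D) = a·b on (0.6853, 0.1280) = 0.0877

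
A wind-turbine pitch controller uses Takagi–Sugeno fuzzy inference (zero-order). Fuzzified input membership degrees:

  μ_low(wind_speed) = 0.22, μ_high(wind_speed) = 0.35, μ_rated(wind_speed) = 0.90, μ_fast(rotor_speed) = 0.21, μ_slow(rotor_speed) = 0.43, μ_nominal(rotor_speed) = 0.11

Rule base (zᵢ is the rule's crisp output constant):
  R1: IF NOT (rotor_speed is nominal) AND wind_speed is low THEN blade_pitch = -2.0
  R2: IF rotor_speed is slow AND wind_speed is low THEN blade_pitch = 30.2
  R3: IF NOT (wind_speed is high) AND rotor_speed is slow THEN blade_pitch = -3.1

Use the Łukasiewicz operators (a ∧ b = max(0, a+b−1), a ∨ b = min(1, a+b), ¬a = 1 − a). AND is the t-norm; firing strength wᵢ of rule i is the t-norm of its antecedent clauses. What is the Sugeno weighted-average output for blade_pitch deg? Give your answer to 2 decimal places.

R1 (z=-2.0): ¬nominal=1−0.11=0.89, low=0.22; AND[max(0, a+b−1)] → w = 0.11
R2 (z=30.2): slow=0.43, low=0.22; AND[max(0, a+b−1)] → w = 0.00
R3 (z=-3.1): ¬high=1−0.35=0.65, slow=0.43; AND[max(0, a+b−1)] → w = 0.08
Weighted average = (0.11·-2.0 + 0.00·30.2 + 0.08·-3.1) / (0.11 + 0.00 + 0.08)
  = -0.4680 / 0.1900 = -2.46

-2.46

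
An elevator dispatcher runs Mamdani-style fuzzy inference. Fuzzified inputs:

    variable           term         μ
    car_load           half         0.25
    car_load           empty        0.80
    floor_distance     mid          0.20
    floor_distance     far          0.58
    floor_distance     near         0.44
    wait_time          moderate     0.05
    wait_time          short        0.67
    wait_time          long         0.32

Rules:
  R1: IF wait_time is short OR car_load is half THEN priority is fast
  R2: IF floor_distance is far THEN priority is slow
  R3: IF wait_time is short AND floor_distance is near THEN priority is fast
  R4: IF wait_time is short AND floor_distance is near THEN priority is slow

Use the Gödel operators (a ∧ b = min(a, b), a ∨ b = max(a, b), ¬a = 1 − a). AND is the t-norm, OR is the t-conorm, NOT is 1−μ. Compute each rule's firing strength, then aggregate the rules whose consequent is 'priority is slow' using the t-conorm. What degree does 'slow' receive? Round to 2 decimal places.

R1: short=0.67, half=0.25; OR[max(a, b)] → w = 0.67
R2: far=0.58 → w = 0.58
R3: short=0.67, near=0.44; AND[min(a, b)] → w = 0.44
R4: short=0.67, near=0.44; AND[min(a, b)] → w = 0.44
Rules with consequent 'slow': {R2, R4} → strengths 0.58, 0.44
Aggregate via t-conorm [max(a, b)]: 0.58

0.58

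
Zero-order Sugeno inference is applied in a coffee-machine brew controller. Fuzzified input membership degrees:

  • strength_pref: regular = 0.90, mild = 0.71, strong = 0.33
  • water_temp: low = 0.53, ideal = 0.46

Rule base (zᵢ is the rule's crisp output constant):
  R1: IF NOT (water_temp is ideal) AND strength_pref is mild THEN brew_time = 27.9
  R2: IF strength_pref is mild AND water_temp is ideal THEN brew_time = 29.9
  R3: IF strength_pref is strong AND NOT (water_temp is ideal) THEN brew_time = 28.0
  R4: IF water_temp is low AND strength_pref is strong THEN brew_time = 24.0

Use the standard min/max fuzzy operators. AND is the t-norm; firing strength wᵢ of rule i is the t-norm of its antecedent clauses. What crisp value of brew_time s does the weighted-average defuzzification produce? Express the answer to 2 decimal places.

27.70

R1 (z=27.9): ¬ideal=1−0.46=0.54, mild=0.71; AND[min(a, b)] → w = 0.54
R2 (z=29.9): mild=0.71, ideal=0.46; AND[min(a, b)] → w = 0.46
R3 (z=28.0): strong=0.33, ¬ideal=1−0.46=0.54; AND[min(a, b)] → w = 0.33
R4 (z=24.0): low=0.53, strong=0.33; AND[min(a, b)] → w = 0.33
Weighted average = (0.54·27.9 + 0.46·29.9 + 0.33·28.0 + 0.33·24.0) / (0.54 + 0.46 + 0.33 + 0.33)
  = 45.9800 / 1.6600 = 27.70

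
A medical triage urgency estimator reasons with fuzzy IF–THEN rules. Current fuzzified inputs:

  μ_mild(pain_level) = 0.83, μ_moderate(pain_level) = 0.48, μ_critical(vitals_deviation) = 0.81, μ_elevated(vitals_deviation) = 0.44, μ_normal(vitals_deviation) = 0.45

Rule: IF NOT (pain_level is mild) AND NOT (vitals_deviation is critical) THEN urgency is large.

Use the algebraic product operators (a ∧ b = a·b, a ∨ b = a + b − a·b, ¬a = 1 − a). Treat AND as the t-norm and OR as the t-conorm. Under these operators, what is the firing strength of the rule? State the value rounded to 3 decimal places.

0.032

firing strength: ¬mild=1−0.83=0.17, ¬critical=1−0.81=0.19; AND[a·b] → w = 0.0323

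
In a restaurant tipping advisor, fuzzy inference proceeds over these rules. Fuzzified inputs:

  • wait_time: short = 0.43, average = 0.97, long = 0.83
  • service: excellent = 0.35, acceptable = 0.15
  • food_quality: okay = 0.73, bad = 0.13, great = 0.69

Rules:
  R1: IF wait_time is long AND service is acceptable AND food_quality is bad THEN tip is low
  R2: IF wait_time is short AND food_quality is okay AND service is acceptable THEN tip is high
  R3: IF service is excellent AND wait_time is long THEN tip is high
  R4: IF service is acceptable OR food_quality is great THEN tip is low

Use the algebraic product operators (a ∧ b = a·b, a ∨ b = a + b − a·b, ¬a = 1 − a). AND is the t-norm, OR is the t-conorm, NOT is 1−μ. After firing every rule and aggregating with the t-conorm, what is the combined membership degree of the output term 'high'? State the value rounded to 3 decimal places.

0.324

R1: long=0.83, acceptable=0.15, bad=0.13; AND[a·b] → w = 0.0162
R2: short=0.43, okay=0.73, acceptable=0.15; AND[a·b] → w = 0.0471
R3: excellent=0.35, long=0.83; AND[a·b] → w = 0.2905
R4: acceptable=0.15, great=0.69; OR[a + b − a·b] → w = 0.7365
Rules with consequent 'high': {R2, R3} → strengths 0.0471, 0.2905
Aggregate via t-conorm [a + b − a·b]: 0.3239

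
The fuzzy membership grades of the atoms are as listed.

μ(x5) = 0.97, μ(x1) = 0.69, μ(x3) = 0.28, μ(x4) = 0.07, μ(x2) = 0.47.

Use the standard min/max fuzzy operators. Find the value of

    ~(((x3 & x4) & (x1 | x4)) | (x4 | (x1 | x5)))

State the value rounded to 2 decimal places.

x3 & x4 = min(a, b) on (0.28, 0.07) = 0.07
x1 | x4 = max(a, b) on (0.69, 0.07) = 0.69
(x3 & x4) & (x1 | x4) = min(a, b) on (0.07, 0.69) = 0.07
x1 | x5 = max(a, b) on (0.69, 0.97) = 0.97
x4 | (x1 | x5) = max(a, b) on (0.07, 0.97) = 0.97
((x3 & x4) & (x1 | x4)) | (x4 | (x1 | x5)) = max(a, b) on (0.07, 0.97) = 0.97
~(((x3 & x4) & (x1 | x4)) | (x4 | (x1 | x5))) = 1 − 0.97 = 0.03

0.03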